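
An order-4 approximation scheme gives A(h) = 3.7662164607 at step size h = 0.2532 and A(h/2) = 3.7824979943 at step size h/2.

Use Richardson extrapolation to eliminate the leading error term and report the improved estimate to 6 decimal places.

3.783583

Leading term ∝ h^4; use weight 16 = 2^4.
16 × 3.7824979943 = 60.5199679088; subtract 3.7662164607 → 56.7537514481
Divide by 2^4 − 1 = 15.
Result: 3.7835834299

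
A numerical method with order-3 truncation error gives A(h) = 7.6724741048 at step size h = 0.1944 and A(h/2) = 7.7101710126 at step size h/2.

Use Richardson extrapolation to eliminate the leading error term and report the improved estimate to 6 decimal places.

7.715556

The method has order 3: 2^3 = 8.
Weighted: 61.6813681008 − 7.6724741048 = 54.0088939960
Extrapolated: 54.0088939960 / 7 = 7.7155562851
Correction |R − A(h/2)| = 5.385e-03; gap |A(h/2) − A(h)| = 3.770e-02.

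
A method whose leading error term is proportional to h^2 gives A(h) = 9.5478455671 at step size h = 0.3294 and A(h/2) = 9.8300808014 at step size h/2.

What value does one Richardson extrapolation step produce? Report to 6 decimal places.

9.924159

The method has order 2: 2^2 = 4.
Weighted: 39.3203232056 − 9.5478455671 = 29.7724776385
(4 × 9.8300808014 − 9.5478455671)/(4 − 1) = 9.9241592128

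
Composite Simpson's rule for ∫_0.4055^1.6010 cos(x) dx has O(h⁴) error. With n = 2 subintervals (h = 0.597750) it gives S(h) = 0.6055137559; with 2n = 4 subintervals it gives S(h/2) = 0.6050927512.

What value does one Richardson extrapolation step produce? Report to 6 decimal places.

0.605065

r = 4, so 2^r = 16.
16×0.6050927512 = 9.6814840192; 9.6814840192 − 0.6055137559 = 9.0759702633
R = 9.0759702633/15 = 0.6050646842
Shift from A(h/2): −0.0000280670.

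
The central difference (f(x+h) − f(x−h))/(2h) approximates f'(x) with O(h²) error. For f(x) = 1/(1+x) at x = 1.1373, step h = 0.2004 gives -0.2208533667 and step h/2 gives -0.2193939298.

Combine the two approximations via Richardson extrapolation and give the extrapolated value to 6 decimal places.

With r = 2 the leading error scales as h^2, so the weight is 2^2 = 4.
Difference of the inputs: -0.2193939298 − (-0.2208533667) = 0.0014594369
Divide by 2^2 − 1 = 3: 0.0014594369/3 = 0.0004864790
R = A(h/2) + (A(h/2) − A(h))/3 = -0.2193939298 + 0.0004864790 = -0.2189074508

-0.218907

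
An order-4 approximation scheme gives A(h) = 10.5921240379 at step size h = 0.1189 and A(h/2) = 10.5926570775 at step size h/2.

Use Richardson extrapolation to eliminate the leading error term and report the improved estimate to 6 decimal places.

Error is O(h^4); halving h shrinks it by 2^4 = 16.
Weighted: 169.4825132400 − 10.5921240379 = 158.8903892021
Divide by 2^4 − 1 = 15.
So the Richardson estimate is 10.5926926135.

10.592693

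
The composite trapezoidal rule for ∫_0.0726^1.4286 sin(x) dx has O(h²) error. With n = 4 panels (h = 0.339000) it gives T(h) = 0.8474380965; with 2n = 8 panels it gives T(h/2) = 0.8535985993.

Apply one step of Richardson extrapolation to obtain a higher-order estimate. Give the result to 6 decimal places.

0.855652

r = 2: numerator weight 4, denominator 3.
4 × 0.8535985993 = 3.4143943972; 3.4143943972 − 0.8474380965 = 2.5669563007
Extrapolated: 2.5669563007 / 3 = 0.8556521002
Correction |R − A(h/2)| = 2.054e-03; gap |A(h/2) − A(h)| = 6.161e-03.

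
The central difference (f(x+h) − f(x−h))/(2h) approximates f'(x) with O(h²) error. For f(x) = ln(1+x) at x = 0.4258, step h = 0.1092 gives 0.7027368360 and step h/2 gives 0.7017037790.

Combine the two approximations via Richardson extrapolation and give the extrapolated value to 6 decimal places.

Leading term ∝ h^2; use weight 4 = 2^2.
2^2·A(h/2) = 2.8068151160; minus A(h) gives 2.1040782800.
2.1040782800 ÷ 3 = 0.7013594267
Correction |R − A(h/2)| = 3.444e-04; gap |A(h/2) − A(h)| = 1.033e-03.

0.701359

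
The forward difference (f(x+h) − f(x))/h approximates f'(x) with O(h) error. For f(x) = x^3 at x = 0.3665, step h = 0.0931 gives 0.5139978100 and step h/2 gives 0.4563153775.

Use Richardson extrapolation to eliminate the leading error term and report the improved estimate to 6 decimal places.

0.398633

The method has order 1: 2^1 = 2.
Difference of the inputs: 0.4563153775 − 0.5139978100 = -0.0576824325
Divide by 2^1 − 1 = 1: (-0.0576824325)/1 = -0.0576824325
R = 0.4563153775 − 0.0576824325 = 0.3986329450
Correction |R − A(h/2)| = 5.768e-02; gap |A(h/2) − A(h)| = 5.768e-02.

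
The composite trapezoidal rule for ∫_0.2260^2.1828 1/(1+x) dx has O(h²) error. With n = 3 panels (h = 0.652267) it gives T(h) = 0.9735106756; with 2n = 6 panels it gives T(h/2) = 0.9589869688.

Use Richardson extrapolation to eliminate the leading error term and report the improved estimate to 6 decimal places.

0.954146

With r = 2 the leading error scales as h^2, so the weight is 2^2 = 4.
Top: 4(0.9589869688) − (0.9735106756) = 2.8624371996
(4×0.9589869688 − 0.9735106756)/(4 − 1) = 0.9541457332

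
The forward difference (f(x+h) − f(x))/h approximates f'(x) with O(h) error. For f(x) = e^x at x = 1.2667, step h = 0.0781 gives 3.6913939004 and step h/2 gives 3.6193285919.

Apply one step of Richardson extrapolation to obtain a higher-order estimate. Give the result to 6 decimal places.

3.547263

With r = 1 the leading error scales as h^1, so the weight is 2^1 = 2.
2×3.6193285919 = 7.2386571838; 7.2386571838 − 3.6913939004 = 3.5472632834
R = 3.5472632834/1 = 3.5472632834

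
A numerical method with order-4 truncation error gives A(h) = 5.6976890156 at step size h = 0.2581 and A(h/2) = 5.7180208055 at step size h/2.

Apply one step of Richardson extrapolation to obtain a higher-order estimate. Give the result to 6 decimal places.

r = 4, so 2^r = 16.
Weighted: 91.4883328880 − 5.6976890156 = 85.7906438724
Denominator 16 − 1 = 15.
R = 85.7906438724/15 = 5.7193762582

5.719376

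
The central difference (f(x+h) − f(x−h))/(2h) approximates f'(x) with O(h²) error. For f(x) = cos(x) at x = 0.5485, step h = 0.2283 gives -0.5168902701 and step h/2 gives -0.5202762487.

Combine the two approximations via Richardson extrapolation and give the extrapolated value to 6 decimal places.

The method has order 2: 2^2 = 4.
Numerator 4 × A(h/2) − A(h) = 4 × (-0.5202762487) − (-0.5168902701) = -1.5642147247
(-1.5642147247) ÷ 3 = -0.5214049082

-0.521405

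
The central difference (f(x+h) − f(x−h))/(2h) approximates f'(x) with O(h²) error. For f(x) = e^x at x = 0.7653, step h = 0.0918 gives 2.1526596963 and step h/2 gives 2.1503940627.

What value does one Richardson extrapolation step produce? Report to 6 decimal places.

Order 2 gives 2^r = 4 and 2^r − 1 = 3.
4*2.1503940627 = 8.6015762508; subtract 2.1526596963 → 6.4489165545
Denominator 4 − 1 = 3.
Result: 2.1496388515

2.149639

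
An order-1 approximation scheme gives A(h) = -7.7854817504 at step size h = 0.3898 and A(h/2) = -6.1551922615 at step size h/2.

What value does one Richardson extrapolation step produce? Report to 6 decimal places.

r = 1: numerator weight 2, denominator 1.
A(h/2) − A(h) = -6.1551922615 − (-7.7854817504) = 1.6302894889
Divide by 2^1 − 1 = 1: 1.6302894889/1 = 1.6302894889
R = A(h/2) + (A(h/2) − A(h))/1 = -6.1551922615 + 1.6302894889 = -4.5249027726

-4.524903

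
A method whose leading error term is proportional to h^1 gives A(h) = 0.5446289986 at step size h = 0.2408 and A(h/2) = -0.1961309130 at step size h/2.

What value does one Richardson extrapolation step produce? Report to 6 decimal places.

-0.936891

Leading term ∝ h^1; use weight 2 = 2^1.
2*(-0.1961309130) − 0.5446289986 = -0.9368908246
Divide by 2^1 − 1 = 1.
Result: -0.9368908246
Correction |R − A(h/2)| = 7.408e-01; gap |A(h/2) − A(h)| = 7.408e-01.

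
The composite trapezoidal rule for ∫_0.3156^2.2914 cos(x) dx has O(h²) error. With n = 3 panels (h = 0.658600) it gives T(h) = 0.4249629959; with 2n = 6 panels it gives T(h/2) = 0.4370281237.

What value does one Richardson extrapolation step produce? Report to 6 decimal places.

0.441050

The method has order 2: 2^2 = 4.
A(h/2) − A(h) = 0.4370281237 − 0.4249629959 = 0.0120651278
Divide by 2^2 − 1 = 3: 0.0120651278/3 = 0.0040217093
R = 0.4370281237 + 0.0040217093 = 0.4410498330
Correction |R − A(h/2)| = 4.022e-03; gap |A(h/2) − A(h)| = 1.207e-02.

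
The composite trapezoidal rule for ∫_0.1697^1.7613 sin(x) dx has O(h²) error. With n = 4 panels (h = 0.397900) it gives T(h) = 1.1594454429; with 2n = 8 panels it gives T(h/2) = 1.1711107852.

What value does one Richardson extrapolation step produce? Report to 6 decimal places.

The method has order 2: 2^2 = 4.
A(h/2) − A(h) = 1.1711107852 − 1.1594454429 = 0.0116653423
Divide by 2^2 − 1 = 3: 0.0116653423/3 = 0.0038884474
R = A(h/2) + (A(h/2) − A(h))/3 = 1.1711107852 + 0.0038884474 = 1.1749992326
Gap between inputs: 1.167e-02; correction applied: +0.0038884474.

1.174999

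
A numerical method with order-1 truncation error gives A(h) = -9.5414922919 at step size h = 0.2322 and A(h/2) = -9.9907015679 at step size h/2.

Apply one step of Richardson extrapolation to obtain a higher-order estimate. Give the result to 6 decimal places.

-10.439911

Method order is 1; weight 2^1 = 2.
Weighted: (-19.9814031358) − (-9.5414922919) = -10.4399108439
(-10.4399108439) ÷ 1 = -10.4399108439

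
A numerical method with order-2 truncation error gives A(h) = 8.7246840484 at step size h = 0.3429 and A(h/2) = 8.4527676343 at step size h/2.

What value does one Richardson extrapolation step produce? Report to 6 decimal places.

Error is O(h^2); halving h shrinks it by 2^2 = 4.
4·8.4527676343 = 33.8110705372; subtract 8.7246840484 → 25.0863864888
Denominator 4 − 1 = 3.
Extrapolated: 25.0863864888 / 3 = 8.3621288296
Shift from A(h/2): −0.0906388047.

8.362129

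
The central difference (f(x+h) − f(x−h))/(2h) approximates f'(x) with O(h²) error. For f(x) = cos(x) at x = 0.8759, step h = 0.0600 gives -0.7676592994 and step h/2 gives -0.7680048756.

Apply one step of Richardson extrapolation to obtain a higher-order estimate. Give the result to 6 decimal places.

Error is O(h^2); halving h shrinks it by 2^2 = 4.
4×(-0.7680048756) − (-0.7676592994) = -2.3043602030
Divide by 2^2 − 1 = 3.
So the Richardson estimate is -0.7681200677.

-0.768120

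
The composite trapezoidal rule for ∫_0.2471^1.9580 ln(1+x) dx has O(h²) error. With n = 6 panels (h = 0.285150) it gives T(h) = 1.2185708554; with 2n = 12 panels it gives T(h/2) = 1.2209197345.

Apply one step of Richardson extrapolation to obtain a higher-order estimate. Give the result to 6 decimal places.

The method has order 2: 2^2 = 4.
Numerator 4*A(h/2) − A(h) = 4*1.2209197345 − 1.2185708554 = 3.6651080826
Denominator 4 − 1 = 3.
(4*1.2209197345 − 1.2185708554)/(4 − 1) = 1.2217026942
Gap between inputs: 2.349e-03; correction applied: +0.0007829597.

1.221703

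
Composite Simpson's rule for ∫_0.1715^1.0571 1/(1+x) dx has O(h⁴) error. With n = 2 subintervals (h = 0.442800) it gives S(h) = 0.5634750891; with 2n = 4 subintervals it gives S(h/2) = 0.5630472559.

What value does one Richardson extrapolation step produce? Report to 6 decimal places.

Method order is 4; weight 2^4 = 16.
16*0.5630472559 = 9.0087560944; 9.0087560944 − 0.5634750891 = 8.4452810053
Denominator 16 − 1 = 15.
So the Richardson estimate is 0.5630187337.

0.563019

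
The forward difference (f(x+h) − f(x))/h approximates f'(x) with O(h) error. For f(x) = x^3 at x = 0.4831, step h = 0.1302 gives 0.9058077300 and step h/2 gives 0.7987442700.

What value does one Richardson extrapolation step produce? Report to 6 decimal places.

Order 1 gives 2^r = 2 and 2^r − 1 = 1.
2^1 × A(h/2) = 1.5974885400; minus A(h) gives 0.6916808100.
Extrapolated: 0.6916808100 / 1 = 0.6916808100

0.691681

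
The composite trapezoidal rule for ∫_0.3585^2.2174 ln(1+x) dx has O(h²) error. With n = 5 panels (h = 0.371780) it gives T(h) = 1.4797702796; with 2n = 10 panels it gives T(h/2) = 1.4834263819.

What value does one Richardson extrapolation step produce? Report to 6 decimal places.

1.484645

Method order is 2; weight 2^2 = 4.
4*1.4834263819 = 5.9337055276; 5.9337055276 − 1.4797702796 = 4.4539352480
4.4539352480 ÷ 3 = 1.4846450827
Gap between inputs: 3.656e-03; correction applied: +0.0012187008.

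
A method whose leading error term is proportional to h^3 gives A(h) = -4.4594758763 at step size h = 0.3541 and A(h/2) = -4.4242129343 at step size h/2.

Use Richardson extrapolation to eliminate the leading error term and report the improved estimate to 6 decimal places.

-4.419175

Order 3 gives 2^r = 8 and 2^r − 1 = 7.
8 × (-4.4242129343) = -35.3937034744; (-35.3937034744) − (-4.4594758763) = -30.9342275981
Denominator 8 − 1 = 7.
Extrapolated: (-30.9342275981) / 7 = -4.4191753712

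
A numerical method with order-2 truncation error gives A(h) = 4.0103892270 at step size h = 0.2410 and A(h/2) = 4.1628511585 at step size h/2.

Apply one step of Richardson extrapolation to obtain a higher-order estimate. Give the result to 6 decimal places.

4.213672

The method has order 2: 2^2 = 4.
A(h/2) − A(h) = 4.1628511585 − 4.0103892270 = 0.1524619315
Divide by 2^2 − 1 = 3: 0.1524619315/3 = 0.0508206438
R = 4.1628511585 + 0.0508206438 = 4.2136718023
Gap between inputs: 1.525e-01; correction applied: +0.0508206438.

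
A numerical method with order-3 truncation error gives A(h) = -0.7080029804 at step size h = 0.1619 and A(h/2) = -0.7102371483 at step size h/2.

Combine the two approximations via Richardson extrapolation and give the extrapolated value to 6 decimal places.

With r = 3 the leading error scales as h^3, so the weight is 2^3 = 8.
8 × (-0.7102371483) = -5.6818971864; (-5.6818971864) − (-0.7080029804) = -4.9738942060
(8 × (-0.7102371483) − (-0.7080029804))/(8 − 1) = -0.7105563151

-0.710556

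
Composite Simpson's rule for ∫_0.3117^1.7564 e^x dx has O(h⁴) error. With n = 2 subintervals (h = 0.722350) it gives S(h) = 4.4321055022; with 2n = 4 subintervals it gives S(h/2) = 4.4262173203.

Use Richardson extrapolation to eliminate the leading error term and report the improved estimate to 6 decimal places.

4.425825

Method order is 4; weight 2^4 = 16.
Numerator 16*A(h/2) − A(h) = 16*4.4262173203 − 4.4321055022 = 66.3873716226
Denominator 16 − 1 = 15.
Result: 4.4258247748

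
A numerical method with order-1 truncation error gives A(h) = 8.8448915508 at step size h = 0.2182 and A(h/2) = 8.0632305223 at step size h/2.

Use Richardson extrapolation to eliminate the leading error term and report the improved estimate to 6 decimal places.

With r = 1 the leading error scales as h^1, so the weight is 2^1 = 2.
2·8.0632305223 = 16.1264610446; 16.1264610446 − 8.8448915508 = 7.2815694938
Denominator 2 − 1 = 1.
(2·8.0632305223 − 8.8448915508)/(2 − 1) = 7.2815694938

7.281569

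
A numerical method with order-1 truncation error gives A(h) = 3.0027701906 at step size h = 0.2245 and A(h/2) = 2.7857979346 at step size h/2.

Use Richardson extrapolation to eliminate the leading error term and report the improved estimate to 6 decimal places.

2.568826

r = 1: numerator weight 2, denominator 1.
Weighted: 5.5715958692 − 3.0027701906 = 2.5688256786
(2·2.7857979346 − 3.0027701906)/(2 − 1) = 2.5688256786
Correction |R − A(h/2)| = 2.170e-01; gap |A(h/2) − A(h)| = 2.170e-01.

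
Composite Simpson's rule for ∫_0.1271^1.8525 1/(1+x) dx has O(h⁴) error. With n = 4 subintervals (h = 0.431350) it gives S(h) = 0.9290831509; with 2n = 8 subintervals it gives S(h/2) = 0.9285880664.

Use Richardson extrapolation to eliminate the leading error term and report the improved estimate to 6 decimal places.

0.928555

Error is O(h^4); halving h shrinks it by 2^4 = 16.
Weighted: 14.8574090624 − 0.9290831509 = 13.9283259115
Divide by 2^4 − 1 = 15.
(16*0.9285880664 − 0.9290831509)/(16 − 1) = 0.9285550608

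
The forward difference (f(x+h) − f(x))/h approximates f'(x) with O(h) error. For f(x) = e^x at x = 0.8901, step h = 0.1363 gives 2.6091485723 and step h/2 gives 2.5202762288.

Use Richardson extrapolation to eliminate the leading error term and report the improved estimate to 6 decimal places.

r = 1: numerator weight 2, denominator 1.
2·2.5202762288 = 5.0405524576; subtract 2.6091485723 → 2.4314038853
(2·2.5202762288 − 2.6091485723)/(2 − 1) = 2.4314038853

2.431404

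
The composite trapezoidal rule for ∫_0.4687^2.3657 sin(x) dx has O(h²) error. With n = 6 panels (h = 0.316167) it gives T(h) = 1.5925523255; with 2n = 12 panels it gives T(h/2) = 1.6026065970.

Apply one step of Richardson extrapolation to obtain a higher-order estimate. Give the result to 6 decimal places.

1.605958

Method order is 2; weight 2^2 = 4.
Top: 4(1.6026065970) − (1.5925523255) = 4.8178740625
Denominator 4 − 1 = 3.
(4 × 1.6026065970 − 1.5925523255)/(4 − 1) = 1.6059580208
Gap between inputs: 1.005e-02; correction applied: +0.0033514238.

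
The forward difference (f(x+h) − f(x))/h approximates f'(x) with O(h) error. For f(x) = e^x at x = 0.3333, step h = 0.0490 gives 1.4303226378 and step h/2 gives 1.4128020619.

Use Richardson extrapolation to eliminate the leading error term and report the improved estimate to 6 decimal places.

1.395281

Order 1 gives 2^r = 2 and 2^r − 1 = 1.
2*1.4128020619 = 2.8256041238; 2.8256041238 − 1.4303226378 = 1.3952814860
Denominator 2 − 1 = 1.
So the Richardson estimate is 1.3952814860.
Correction |R − A(h/2)| = 1.752e-02; gap |A(h/2) − A(h)| = 1.752e-02.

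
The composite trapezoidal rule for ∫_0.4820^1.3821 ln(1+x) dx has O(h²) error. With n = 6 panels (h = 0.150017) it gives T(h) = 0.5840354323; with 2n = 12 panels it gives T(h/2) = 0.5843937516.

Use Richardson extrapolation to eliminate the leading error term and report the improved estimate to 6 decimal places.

0.584513

r = 2, so 2^r = 4.
Top: 4(0.5843937516) − (0.5840354323) = 1.7535395741
1.7535395741 ÷ 3 = 0.5845131914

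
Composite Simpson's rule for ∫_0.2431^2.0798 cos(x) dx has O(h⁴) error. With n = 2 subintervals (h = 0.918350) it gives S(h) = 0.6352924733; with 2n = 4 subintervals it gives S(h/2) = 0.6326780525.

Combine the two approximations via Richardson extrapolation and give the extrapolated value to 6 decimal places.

Method order is 4; weight 2^4 = 16.
Numerator 16·A(h/2) − A(h) = 16·0.6326780525 − 0.6352924733 = 9.4875563667
(16·0.6326780525 − 0.6352924733)/(16 − 1) = 0.6325037578
Gap between inputs: 2.614e-03; correction applied: −0.0001742947.

0.632504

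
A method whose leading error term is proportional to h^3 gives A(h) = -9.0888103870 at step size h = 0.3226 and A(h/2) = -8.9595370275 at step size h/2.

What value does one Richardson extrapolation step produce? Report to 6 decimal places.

With r = 3 the leading error scales as h^3, so the weight is 2^3 = 8.
Weighted: (-71.6762962200) − (-9.0888103870) = -62.5874858330
(8 × (-8.9595370275) − (-9.0888103870))/(8 − 1) = -8.9410694047

-8.941069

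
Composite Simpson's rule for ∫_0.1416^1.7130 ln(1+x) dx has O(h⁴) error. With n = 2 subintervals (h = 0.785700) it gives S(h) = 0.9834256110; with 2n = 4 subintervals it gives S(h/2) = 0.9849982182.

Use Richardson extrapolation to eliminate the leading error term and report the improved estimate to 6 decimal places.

Method order is 4; weight 2^4 = 16.
16*0.9849982182 = 15.7599714912; subtract 0.9834256110 → 14.7765458802
Divide by 2^4 − 1 = 15.
R = 14.7765458802/15 = 0.9851030587

0.985103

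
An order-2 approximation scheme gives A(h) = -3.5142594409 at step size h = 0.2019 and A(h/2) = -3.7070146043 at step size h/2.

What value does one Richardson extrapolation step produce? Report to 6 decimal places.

Order 2 gives 2^r = 4 and 2^r − 1 = 3.
4*(-3.7070146043) − (-3.5142594409) = -11.3137989763
(-11.3137989763) ÷ 3 = -3.7712663254

-3.771266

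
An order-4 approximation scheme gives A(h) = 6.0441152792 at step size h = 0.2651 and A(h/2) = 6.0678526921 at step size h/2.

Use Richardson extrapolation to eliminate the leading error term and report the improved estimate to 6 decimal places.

6.069435

r = 4, so 2^r = 16.
16 × 6.0678526921 − 6.0441152792 = 91.0415277944
Divide by 2^4 − 1 = 15.
(16 × 6.0678526921 − 6.0441152792)/(16 − 1) = 6.0694351863
Correction |R − A(h/2)| = 1.582e-03; gap |A(h/2) − A(h)| = 2.374e-02.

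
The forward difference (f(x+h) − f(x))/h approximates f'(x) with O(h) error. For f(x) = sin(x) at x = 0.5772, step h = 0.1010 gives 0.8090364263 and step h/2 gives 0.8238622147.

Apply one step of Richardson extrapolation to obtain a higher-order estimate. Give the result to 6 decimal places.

The method has order 1: 2^1 = 2.
Difference of the inputs: 0.8238622147 − 0.8090364263 = 0.0148257884
Divide by 2^1 − 1 = 1: 0.0148257884/1 = 0.0148257884
R = A(h/2) + (A(h/2) − A(h))/1 = 0.8238622147 + 0.0148257884 = 0.8386880031

0.838688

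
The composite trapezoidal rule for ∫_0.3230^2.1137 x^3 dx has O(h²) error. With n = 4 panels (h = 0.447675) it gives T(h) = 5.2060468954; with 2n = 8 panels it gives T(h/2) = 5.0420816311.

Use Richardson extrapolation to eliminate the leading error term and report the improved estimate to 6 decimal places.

4.987427

r = 2: numerator weight 4, denominator 3.
Numerator 4×A(h/2) − A(h) = 4×5.0420816311 − 5.2060468954 = 14.9622796290
R = 14.9622796290/3 = 4.9874265430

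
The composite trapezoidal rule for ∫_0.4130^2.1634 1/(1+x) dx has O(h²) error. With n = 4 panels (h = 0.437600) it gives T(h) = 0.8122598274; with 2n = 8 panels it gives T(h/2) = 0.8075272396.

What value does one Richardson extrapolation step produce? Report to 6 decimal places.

0.805950

The method has order 2: 2^2 = 4.
Difference of the inputs: 0.8075272396 − 0.8122598274 = -0.0047325878
Divide by 2^2 − 1 = 3: (-0.0047325878)/3 = -0.0015775293
R = A(h/2) + (A(h/2) − A(h))/3 = 0.8075272396 − 0.0015775293 = 0.8059497103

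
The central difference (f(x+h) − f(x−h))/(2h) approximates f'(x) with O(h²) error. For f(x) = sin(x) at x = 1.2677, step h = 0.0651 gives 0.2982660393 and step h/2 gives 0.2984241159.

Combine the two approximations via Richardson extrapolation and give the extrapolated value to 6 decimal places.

0.298477

The method has order 2: 2^2 = 4.
4×0.2984241159 = 1.1936964636; 1.1936964636 − 0.2982660393 = 0.8954304243
(4×0.2984241159 − 0.2982660393)/(4 − 1) = 0.2984768081
Correction |R − A(h/2)| = 5.269e-05; gap |A(h/2) − A(h)| = 1.581e-04.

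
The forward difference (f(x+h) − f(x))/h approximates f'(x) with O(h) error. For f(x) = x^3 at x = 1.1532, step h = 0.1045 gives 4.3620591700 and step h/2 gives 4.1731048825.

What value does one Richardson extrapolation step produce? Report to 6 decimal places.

3.984151

Error is O(h^1); halving h shrinks it by 2^1 = 2.
2×4.1731048825 − 4.3620591700 = 3.9841505950
Divide by 2^1 − 1 = 1.
Extrapolated: 3.9841505950 / 1 = 3.9841505950
Correction |R − A(h/2)| = 1.890e-01; gap |A(h/2) − A(h)| = 1.890e-01.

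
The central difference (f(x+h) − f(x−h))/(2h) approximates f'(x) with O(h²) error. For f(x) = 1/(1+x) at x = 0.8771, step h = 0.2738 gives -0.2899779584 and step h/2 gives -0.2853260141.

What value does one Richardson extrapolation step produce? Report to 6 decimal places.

r = 2, so 2^r = 4.
4×(-0.2853260141) − (-0.2899779584) = -0.8513260980
(-0.8513260980) ÷ 3 = -0.2837753660
Correction |R − A(h/2)| = 1.551e-03; gap |A(h/2) − A(h)| = 4.652e-03.

-0.283775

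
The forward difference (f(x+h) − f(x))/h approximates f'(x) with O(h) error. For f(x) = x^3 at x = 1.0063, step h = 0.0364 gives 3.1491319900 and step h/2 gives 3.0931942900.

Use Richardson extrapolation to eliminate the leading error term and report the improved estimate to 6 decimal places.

r = 1: numerator weight 2, denominator 1.
2^1 × A(h/2) = 6.1863885800; minus A(h) gives 3.0372565900.
Denominator 2 − 1 = 1.
(2 × 3.0931942900 − 3.1491319900)/(2 − 1) = 3.0372565900
Gap between inputs: 5.594e-02; correction applied: −0.0559377000.

3.037257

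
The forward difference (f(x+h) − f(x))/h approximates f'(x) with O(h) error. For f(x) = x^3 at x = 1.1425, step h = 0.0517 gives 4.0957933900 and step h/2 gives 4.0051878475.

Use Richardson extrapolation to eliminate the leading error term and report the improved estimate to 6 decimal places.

Error is O(h^1); halving h shrinks it by 2^1 = 2.
2*4.0051878475 − 4.0957933900 = 3.9145823050
Divide by 2^1 − 1 = 1.
R = 3.9145823050/1 = 3.9145823050

3.914582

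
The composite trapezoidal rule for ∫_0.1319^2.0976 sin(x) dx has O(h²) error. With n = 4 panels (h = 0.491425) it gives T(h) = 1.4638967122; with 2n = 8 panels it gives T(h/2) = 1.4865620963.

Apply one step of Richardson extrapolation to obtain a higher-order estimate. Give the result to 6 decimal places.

1.494117

Order 2 gives 2^r = 4 and 2^r − 1 = 3.
Numerator 4 × A(h/2) − A(h) = 4 × 1.4865620963 − 1.4638967122 = 4.4823516730
Divide by 2^2 − 1 = 3.
So the Richardson estimate is 1.4941172243.
Gap between inputs: 2.267e-02; correction applied: +0.0075551280.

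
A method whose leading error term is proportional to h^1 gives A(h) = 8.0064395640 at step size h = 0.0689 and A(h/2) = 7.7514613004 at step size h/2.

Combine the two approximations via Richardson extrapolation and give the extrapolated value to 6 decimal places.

The method has order 1: 2^1 = 2.
Numerator 2*A(h/2) − A(h) = 2*7.7514613004 − 8.0064395640 = 7.4964830368
(2*7.7514613004 − 8.0064395640)/(2 − 1) = 7.4964830368
Correction |R − A(h/2)| = 2.550e-01; gap |A(h/2) − A(h)| = 2.550e-01.

7.496483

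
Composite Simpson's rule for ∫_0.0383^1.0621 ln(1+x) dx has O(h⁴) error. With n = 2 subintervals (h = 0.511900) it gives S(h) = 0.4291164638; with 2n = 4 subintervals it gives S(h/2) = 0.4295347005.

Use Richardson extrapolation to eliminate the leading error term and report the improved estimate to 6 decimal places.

0.429563

Method order is 4; weight 2^4 = 16.
2^4 × A(h/2) = 6.8725552080; minus A(h) gives 6.4434387442.
R = 6.4434387442/15 = 0.4295625829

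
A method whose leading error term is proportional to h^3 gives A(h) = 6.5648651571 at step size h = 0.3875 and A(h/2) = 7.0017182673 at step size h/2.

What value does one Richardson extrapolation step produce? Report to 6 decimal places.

7.064126

r = 3, so 2^r = 8.
A(h/2) − A(h) = 7.0017182673 − 6.5648651571 = 0.4368531102
Correction (A(h/2) − A(h))/(8 − 1) = 0.4368531102/7 = 0.0624075872
R = A(h/2) + (A(h/2) − A(h))/7 = 7.0017182673 + 0.0624075872 = 7.0641258545
Correction |R − A(h/2)| = 6.241e-02; gap |A(h/2) − A(h)| = 4.369e-01.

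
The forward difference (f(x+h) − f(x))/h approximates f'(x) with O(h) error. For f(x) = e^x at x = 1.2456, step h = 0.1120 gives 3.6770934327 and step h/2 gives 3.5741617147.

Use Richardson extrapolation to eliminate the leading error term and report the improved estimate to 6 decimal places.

3.471230

r = 1, so 2^r = 2.
2^1·A(h/2) = 7.1483234294; minus A(h) gives 3.4712299967.
Extrapolated: 3.4712299967 / 1 = 3.4712299967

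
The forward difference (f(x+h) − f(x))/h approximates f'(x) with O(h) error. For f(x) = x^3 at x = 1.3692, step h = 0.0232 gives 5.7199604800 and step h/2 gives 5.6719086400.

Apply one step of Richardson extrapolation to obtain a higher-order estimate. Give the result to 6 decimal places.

5.623857

r = 1: numerator weight 2, denominator 1.
2·5.6719086400 = 11.3438172800; 11.3438172800 − 5.7199604800 = 5.6238568000
Denominator 2 − 1 = 1.
(2·5.6719086400 − 5.7199604800)/(2 − 1) = 5.6238568000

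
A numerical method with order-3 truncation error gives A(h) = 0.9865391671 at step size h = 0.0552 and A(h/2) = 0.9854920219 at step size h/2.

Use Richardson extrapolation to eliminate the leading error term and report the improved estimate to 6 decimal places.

0.985342

The method has order 3: 2^3 = 8.
Numerator 8 × A(h/2) − A(h) = 8 × 0.9854920219 − 0.9865391671 = 6.8973970081
(8 × 0.9854920219 − 0.9865391671)/(8 − 1) = 0.9853424297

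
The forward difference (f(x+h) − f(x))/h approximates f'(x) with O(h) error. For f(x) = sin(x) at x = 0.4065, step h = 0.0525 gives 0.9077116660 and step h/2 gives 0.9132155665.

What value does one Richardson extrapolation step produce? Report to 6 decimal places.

r = 1: numerator weight 2, denominator 1.
Top: 2(0.9132155665) − (0.9077116660) = 0.9187194670
Denominator 2 − 1 = 1.
Result: 0.9187194670

0.918719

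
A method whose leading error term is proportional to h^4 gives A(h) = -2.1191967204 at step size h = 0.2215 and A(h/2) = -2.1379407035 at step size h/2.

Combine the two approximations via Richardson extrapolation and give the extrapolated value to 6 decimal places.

r = 4, so 2^r = 16.
Weighted: (-34.2070512560) − (-2.1191967204) = -32.0878545356
Divide by 2^4 − 1 = 15.
(-32.0878545356) ÷ 15 = -2.1391903024
Gap between inputs: 1.874e-02; correction applied: −0.0012495989.

-2.139190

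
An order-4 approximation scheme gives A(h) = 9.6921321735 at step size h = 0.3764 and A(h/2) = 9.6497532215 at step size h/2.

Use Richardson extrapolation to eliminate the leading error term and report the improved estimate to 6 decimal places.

Order 4 gives 2^r = 16 and 2^r − 1 = 15.
Weighted: 154.3960515440 − 9.6921321735 = 144.7039193705
Divide by 2^4 − 1 = 15.
(16·9.6497532215 − 9.6921321735)/(16 − 1) = 9.6469279580
Shift from A(h/2): −0.0028252635.

9.646928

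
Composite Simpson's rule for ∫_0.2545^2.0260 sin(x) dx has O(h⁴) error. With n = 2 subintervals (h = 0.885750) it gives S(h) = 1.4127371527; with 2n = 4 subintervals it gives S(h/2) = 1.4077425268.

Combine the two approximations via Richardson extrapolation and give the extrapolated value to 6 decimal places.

1.407410

r = 4, so 2^r = 16.
16×1.4077425268 − 1.4127371527 = 21.1111432761
Divide by 2^4 − 1 = 15.
Extrapolated: 21.1111432761 / 15 = 1.4074095517
Correction |R − A(h/2)| = 3.330e-04; gap |A(h/2) − A(h)| = 4.995e-03.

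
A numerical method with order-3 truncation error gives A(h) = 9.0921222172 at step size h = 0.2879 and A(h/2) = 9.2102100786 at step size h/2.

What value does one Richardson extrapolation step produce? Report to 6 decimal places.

9.227080

The method has order 3: 2^3 = 8.
A(h/2) − A(h) = 9.2102100786 − 9.0921222172 = 0.1180878614
Correction (A(h/2) − A(h))/(8 − 1) = 0.1180878614/7 = 0.0168696945
R = A(h/2) + (A(h/2) − A(h))/7 = 9.2102100786 + 0.0168696945 = 9.2270797731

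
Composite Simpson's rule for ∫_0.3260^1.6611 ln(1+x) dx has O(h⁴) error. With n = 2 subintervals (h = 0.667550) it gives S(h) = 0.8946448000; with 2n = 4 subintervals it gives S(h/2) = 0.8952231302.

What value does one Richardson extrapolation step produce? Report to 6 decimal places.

r = 4: numerator weight 16, denominator 15.
16·0.8952231302 = 14.3235700832; subtract 0.8946448000 → 13.4289252832
Divide by 2^4 − 1 = 15.
Extrapolated: 13.4289252832 / 15 = 0.8952616855

0.895262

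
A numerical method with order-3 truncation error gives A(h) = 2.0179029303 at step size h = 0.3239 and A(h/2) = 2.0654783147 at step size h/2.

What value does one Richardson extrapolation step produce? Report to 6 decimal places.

The method has order 3: 2^3 = 8.
8 × 2.0654783147 = 16.5238265176; subtract 2.0179029303 → 14.5059235873
Divide by 2^3 − 1 = 7.
So the Richardson estimate is 2.0722747982.

2.072275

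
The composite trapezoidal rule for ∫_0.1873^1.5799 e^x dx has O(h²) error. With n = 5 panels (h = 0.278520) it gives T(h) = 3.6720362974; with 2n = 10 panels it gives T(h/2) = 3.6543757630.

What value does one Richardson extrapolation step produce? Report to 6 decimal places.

r = 2, so 2^r = 4.
2^2×A(h/2) = 14.6175030520; minus A(h) gives 10.9454667546.
Denominator 4 − 1 = 3.
10.9454667546 ÷ 3 = 3.6484889182

3.648489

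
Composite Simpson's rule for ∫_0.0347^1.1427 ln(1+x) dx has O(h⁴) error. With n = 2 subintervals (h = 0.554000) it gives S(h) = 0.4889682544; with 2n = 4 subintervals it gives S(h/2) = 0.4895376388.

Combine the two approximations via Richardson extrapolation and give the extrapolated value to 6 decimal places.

0.489576

Error is O(h^4); halving h shrinks it by 2^4 = 16.
Weighted: 7.8326022208 − 0.4889682544 = 7.3436339664
R = 7.3436339664/15 = 0.4895755978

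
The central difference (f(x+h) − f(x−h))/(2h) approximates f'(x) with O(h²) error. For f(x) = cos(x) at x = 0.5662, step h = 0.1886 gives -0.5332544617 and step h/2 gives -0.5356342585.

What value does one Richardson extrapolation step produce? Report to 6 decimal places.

Method order is 2; weight 2^2 = 4.
4 × (-0.5356342585) = -2.1425370340; (-2.1425370340) − (-0.5332544617) = -1.6092825723
(-1.6092825723) ÷ 3 = -0.5364275241
Gap between inputs: 2.380e-03; correction applied: −0.0007932656.

-0.536428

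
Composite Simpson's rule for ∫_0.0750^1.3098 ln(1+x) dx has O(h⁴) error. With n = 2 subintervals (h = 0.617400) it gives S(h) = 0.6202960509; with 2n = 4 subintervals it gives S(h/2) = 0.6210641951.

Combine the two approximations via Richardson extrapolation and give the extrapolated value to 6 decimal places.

0.621115

r = 4: numerator weight 16, denominator 15.
A(h/2) − A(h) = 0.6210641951 − 0.6202960509 = 0.0007681442
Correction (A(h/2) − A(h))/(16 − 1) = 0.0007681442/15 = 0.0000512096
R = 0.6210641951 + 0.0000512096 = 0.6211154047
Correction |R − A(h/2)| = 5.121e-05; gap |A(h/2) − A(h)| = 7.681e-04.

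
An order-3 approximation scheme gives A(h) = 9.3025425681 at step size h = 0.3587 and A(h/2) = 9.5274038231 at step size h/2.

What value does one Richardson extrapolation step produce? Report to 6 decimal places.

9.559527

The method has order 3: 2^3 = 8.
Weighted: 76.2192305848 − 9.3025425681 = 66.9166880167
66.9166880167 ÷ 7 = 9.5595268595
Gap between inputs: 2.249e-01; correction applied: +0.0321230364.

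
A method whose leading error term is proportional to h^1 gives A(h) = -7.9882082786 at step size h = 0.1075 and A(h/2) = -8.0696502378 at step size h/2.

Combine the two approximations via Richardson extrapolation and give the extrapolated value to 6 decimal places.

Error is O(h^1); halving h shrinks it by 2^1 = 2.
2·(-8.0696502378) = -16.1393004756; subtract (-7.9882082786) → -8.1510921970
Divide by 2^1 − 1 = 1.
So the Richardson estimate is -8.1510921970.

-8.151092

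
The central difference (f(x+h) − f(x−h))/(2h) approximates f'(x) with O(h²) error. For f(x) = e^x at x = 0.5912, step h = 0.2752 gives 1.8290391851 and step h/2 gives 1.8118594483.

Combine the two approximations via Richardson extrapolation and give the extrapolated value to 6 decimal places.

1.806133

With r = 2 the leading error scales as h^2, so the weight is 2^2 = 4.
4×1.8118594483 = 7.2474377932; 7.2474377932 − 1.8290391851 = 5.4183986081
5.4183986081 ÷ 3 = 1.8061328694
Gap between inputs: 1.718e-02; correction applied: −0.0057265789.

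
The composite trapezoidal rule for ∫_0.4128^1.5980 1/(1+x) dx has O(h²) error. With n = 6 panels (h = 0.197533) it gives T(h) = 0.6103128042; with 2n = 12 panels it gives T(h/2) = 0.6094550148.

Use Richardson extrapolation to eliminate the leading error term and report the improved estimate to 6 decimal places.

0.609169

Leading term ∝ h^2; use weight 4 = 2^2.
Weighted: 2.4378200592 − 0.6103128042 = 1.8275072550
Divide by 2^2 − 1 = 3.
Extrapolated: 1.8275072550 / 3 = 0.6091690850
Gap between inputs: 8.578e-04; correction applied: −0.0002859298.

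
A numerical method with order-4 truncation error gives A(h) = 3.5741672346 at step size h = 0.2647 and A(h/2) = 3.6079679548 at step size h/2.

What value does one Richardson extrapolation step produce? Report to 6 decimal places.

Order 4 gives 2^r = 16 and 2^r − 1 = 15.
Numerator 16*A(h/2) − A(h) = 16*3.6079679548 − 3.5741672346 = 54.1533200422
R = 54.1533200422/15 = 3.6102213361

3.610221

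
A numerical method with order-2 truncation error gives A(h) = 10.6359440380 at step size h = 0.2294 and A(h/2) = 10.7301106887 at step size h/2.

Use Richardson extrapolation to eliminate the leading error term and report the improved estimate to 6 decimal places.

Method order is 2; weight 2^2 = 4.
Weighted: 42.9204427548 − 10.6359440380 = 32.2844987168
Denominator 4 − 1 = 3.
So the Richardson estimate is 10.7614995723.

10.761500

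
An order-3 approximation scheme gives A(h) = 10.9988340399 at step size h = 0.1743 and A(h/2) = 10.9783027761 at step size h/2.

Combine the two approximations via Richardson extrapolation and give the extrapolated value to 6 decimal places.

10.975370

Error is O(h^3); halving h shrinks it by 2^3 = 8.
Top: 8(10.9783027761) − (10.9988340399) = 76.8275881689
Divide by 2^3 − 1 = 7.
76.8275881689 ÷ 7 = 10.9753697384
Gap between inputs: 2.053e-02; correction applied: −0.0029330377.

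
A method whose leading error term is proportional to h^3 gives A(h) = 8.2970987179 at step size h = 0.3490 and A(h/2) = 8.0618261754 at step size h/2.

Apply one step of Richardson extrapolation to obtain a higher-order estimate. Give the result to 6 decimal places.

8.028216

r = 3, so 2^r = 8.
Numerator 8×A(h/2) − A(h) = 8×8.0618261754 − 8.2970987179 = 56.1975106853
Divide by 2^3 − 1 = 7.
R = 56.1975106853/7 = 8.0282158122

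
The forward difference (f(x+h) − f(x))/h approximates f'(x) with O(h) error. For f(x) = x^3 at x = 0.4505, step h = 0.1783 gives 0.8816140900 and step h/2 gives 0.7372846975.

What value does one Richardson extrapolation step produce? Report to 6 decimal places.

Method order is 1; weight 2^1 = 2.
2×0.7372846975 = 1.4745693950; subtract 0.8816140900 → 0.5929553050
Denominator 2 − 1 = 1.
So the Richardson estimate is 0.5929553050.

0.592955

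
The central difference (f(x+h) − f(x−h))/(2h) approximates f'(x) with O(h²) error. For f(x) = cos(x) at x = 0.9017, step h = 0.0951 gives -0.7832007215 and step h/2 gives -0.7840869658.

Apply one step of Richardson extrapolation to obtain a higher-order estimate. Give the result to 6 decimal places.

-0.784382

Leading term ∝ h^2; use weight 4 = 2^2.
4*(-0.7840869658) = -3.1363478632; (-3.1363478632) − (-0.7832007215) = -2.3531471417
Denominator 4 − 1 = 3.
R = (-2.3531471417)/3 = -0.7843823806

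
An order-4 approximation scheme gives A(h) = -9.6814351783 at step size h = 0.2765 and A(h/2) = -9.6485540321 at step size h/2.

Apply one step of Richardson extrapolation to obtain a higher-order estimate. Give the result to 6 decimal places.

With r = 4 the leading error scales as h^4, so the weight is 2^4 = 16.
Top: 16(-9.6485540321) − (-9.6814351783) = -144.6954293353
Divide by 2^4 − 1 = 15.
So the Richardson estimate is -9.6463619557.

-9.646362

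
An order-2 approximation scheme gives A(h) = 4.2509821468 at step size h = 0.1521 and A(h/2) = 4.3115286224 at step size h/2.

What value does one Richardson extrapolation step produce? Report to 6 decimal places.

4.331711

Method order is 2; weight 2^2 = 4.
Weighted: 17.2461144896 − 4.2509821468 = 12.9951323428
(4 × 4.3115286224 − 4.2509821468)/(4 − 1) = 4.3317107809
Gap between inputs: 6.055e-02; correction applied: +0.0201821585.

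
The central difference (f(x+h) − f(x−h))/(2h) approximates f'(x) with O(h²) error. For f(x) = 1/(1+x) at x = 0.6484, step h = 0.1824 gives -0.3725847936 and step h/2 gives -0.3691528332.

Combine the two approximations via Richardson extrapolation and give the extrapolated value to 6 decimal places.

With r = 2 the leading error scales as h^2, so the weight is 2^2 = 4.
Top: 4(-0.3691528332) − (-0.3725847936) = -1.1040265392
Divide by 2^2 − 1 = 3.
R = (-1.1040265392)/3 = -0.3680088464
Shift from A(h/2): +0.0011439868.

-0.368009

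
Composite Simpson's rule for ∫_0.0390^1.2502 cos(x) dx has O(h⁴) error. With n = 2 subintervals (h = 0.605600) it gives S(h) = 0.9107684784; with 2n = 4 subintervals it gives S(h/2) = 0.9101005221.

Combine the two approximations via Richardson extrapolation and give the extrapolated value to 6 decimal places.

Error is O(h^4); halving h shrinks it by 2^4 = 16.
Difference of the inputs: 0.9101005221 − 0.9107684784 = -0.0006679563
Correction (A(h/2) − A(h))/(16 − 1) = (-0.0006679563)/15 = -0.0000445304
R = A(h/2) + (A(h/2) − A(h))/15 = 0.9101005221 − 0.0000445304 = 0.9100559917

0.910056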